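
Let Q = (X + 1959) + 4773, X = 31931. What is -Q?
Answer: -38663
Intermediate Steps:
Q = 38663 (Q = (31931 + 1959) + 4773 = 33890 + 4773 = 38663)
-Q = -1*38663 = -38663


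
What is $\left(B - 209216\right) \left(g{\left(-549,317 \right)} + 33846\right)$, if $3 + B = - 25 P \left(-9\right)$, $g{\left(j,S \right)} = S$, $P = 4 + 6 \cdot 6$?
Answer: $-6840081697$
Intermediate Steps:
$P = 40$ ($P = 4 + 36 = 40$)
$B = 8997$ ($B = -3 + \left(-25\right) 40 \left(-9\right) = -3 - -9000 = -3 + 9000 = 8997$)
$\left(B - 209216\right) \left(g{\left(-549,317 \right)} + 33846\right) = \left(8997 - 209216\right) \left(317 + 33846\right) = \left(-200219\right) 34163 = -6840081697$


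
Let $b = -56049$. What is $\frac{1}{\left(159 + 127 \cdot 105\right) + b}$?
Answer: $- \frac{1}{42555} \approx -2.3499 \cdot 10^{-5}$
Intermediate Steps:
$\frac{1}{\left(159 + 127 \cdot 105\right) + b} = \frac{1}{\left(159 + 127 \cdot 105\right) - 56049} = \frac{1}{\left(159 + 13335\right) - 56049} = \frac{1}{13494 - 56049} = \frac{1}{-42555} = - \frac{1}{42555}$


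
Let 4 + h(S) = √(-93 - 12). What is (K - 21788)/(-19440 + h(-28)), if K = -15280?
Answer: 720750192/378069241 + 37068*I*√105/378069241 ≈ 1.9064 + 0.0010047*I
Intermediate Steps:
h(S) = -4 + I*√105 (h(S) = -4 + √(-93 - 12) = -4 + √(-105) = -4 + I*√105)
(K - 21788)/(-19440 + h(-28)) = (-15280 - 21788)/(-19440 + (-4 + I*√105)) = -37068/(-19444 + I*√105)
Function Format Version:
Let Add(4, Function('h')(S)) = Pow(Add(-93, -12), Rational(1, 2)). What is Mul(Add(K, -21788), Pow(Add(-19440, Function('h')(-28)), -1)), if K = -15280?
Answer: Add(Rational(720750192, 378069241), Mul(Rational(37068, 378069241), I, Pow(105, Rational(1, 2)))) ≈ Add(1.9064, Mul(0.0010047, I))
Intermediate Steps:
Function('h')(S) = Add(-4, Mul(I, Pow(105, Rational(1, 2)))) (Function('h')(S) = Add(-4, Pow(Add(-93, -12), Rational(1, 2))) = Add(-4, Pow(-105, Rational(1, 2))) = Add(-4, Mul(I, Pow(105, Rational(1, 2)))))
Mul(Add(K, -21788), Pow(Add(-19440, Function('h')(-28)), -1)) = Mul(Add(-15280, -21788), Pow(Add(-19440, Add(-4, Mul(I, Pow(105, Rational(1, 2))))), -1)) = Mul(-37068, Pow(Add(-19444, Mul(I, Pow(105, Rational(1, 2)))), -1))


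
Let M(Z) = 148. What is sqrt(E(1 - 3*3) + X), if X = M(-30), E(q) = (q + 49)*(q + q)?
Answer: 2*I*sqrt(127) ≈ 22.539*I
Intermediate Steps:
E(q) = 2*q*(49 + q) (E(q) = (49 + q)*(2*q) = 2*q*(49 + q))
X = 148
sqrt(E(1 - 3*3) + X) = sqrt(2*(1 - 3*3)*(49 + (1 - 3*3)) + 148) = sqrt(2*(1 - 9)*(49 + (1 - 9)) + 148) = sqrt(2*(-8)*(49 - 8) + 148) = sqrt(2*(-8)*41 + 148) = sqrt(-656 + 148) = sqrt(-508) = 2*I*sqrt(127)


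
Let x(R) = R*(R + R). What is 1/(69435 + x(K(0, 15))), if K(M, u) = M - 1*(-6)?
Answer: 1/69507 ≈ 1.4387e-5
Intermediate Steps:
K(M, u) = 6 + M (K(M, u) = M + 6 = 6 + M)
x(R) = 2*R² (x(R) = R*(2*R) = 2*R²)
1/(69435 + x(K(0, 15))) = 1/(69435 + 2*(6 + 0)²) = 1/(69435 + 2*6²) = 1/(69435 + 2*36) = 1/(69435 + 72) = 1/69507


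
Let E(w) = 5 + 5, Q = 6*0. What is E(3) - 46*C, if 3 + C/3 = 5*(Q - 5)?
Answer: 3874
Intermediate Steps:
Q = 0
E(w) = 10
C = -84 (C = -9 + 3*(5*(0 - 5)) = -9 + 3*(5*(-5)) = -9 + 3*(-25) = -9 - 75 = -84)
E(3) - 46*C = 10 - 46*(-84) = 10 + 3864 = 3874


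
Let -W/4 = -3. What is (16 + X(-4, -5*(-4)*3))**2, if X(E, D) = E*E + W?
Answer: 1936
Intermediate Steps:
W = 12 (W = -4*(-3) = 12)
X(E, D) = 12 + E**2 (X(E, D) = E*E + 12 = E**2 + 12 = 12 + E**2)
(16 + X(-4, -5*(-4)*3))**2 = (16 + (12 + (-4)**2))**2 = (16 + (12 + 16))**2 = (16 + 28)**2 = 44**2 = 1936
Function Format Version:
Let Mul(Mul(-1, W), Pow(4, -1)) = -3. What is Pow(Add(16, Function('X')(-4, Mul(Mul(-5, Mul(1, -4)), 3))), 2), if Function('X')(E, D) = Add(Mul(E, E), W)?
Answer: 1936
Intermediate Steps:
W = 12 (W = Mul(-4, -3) = 12)
Function('X')(E, D) = Add(12, Pow(E, 2)) (Function('X')(E, D) = Add(Mul(E, E), 12) = Add(Pow(E, 2), 12) = Add(12, Pow(E, 2)))
Pow(Add(16, Function('X')(-4, Mul(Mul(-5, Mul(1, -4)), 3))), 2) = Pow(Add(16, Add(12, Pow(-4, 2))), 2) = Pow(Add(16, Add(12, 16)), 2) = Pow(Add(16, 28), 2) = Pow(44, 2) = 1936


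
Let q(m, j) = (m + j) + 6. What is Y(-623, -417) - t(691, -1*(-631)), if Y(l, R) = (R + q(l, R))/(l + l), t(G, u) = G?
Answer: -859535/1246 ≈ -689.84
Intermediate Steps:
q(m, j) = 6 + j + m (q(m, j) = (j + m) + 6 = 6 + j + m)
Y(l, R) = (6 + l + 2*R)/(2*l) (Y(l, R) = (R + (6 + R + l))/(l + l) = (6 + l + 2*R)/((2*l)) = (6 + l + 2*R)*(1/(2*l)) = (6 + l + 2*R)/(2*l))
Y(-623, -417) - t(691, -1*(-631)) = (3 - 417 + (½)*(-623))/(-623) - 1*691 = -(3 - 417 - 623/2)/623 - 691 = -1/623*(-1451/2) - 691 = 1451/1246 - 691 = -859535/1246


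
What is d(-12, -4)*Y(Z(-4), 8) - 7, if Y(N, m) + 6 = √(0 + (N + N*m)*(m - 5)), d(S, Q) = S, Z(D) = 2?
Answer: 65 - 36*√6 ≈ -23.182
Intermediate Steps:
Y(N, m) = -6 + √((-5 + m)*(N + N*m)) (Y(N, m) = -6 + √(0 + (N + N*m)*(m - 5)) = -6 + √(0 + (N + N*m)*(-5 + m)) = -6 + √(0 + (-5 + m)*(N + N*m)) = -6 + √((-5 + m)*(N + N*m)))
d(-12, -4)*Y(Z(-4), 8) - 7 = -12*(-6 + √(2*(-5 + 8² - 4*8))) - 7 = -12*(-6 + √(2*(-5 + 64 - 32))) - 7 = -12*(-6 + √(2*27)) - 7 = -12*(-6 + √54) - 7 = -12*(-6 + 3*√6) - 7 = (72 - 36*√6) - 7 = 65 - 36*√6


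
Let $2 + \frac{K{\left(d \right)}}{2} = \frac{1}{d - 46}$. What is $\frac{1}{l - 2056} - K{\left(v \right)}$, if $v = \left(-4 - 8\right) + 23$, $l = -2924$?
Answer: $\frac{28285}{6972} \approx 4.0569$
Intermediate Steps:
$v = 11$ ($v = -12 + 23 = 11$)
$K{\left(d \right)} = -4 + \frac{2}{-46 + d}$ ($K{\left(d \right)} = -4 + \frac{2}{d - 46} = -4 + \frac{2}{-46 + d}$)
$\frac{1}{l - 2056} - K{\left(v \right)} = \frac{1}{-2924 - 2056} - \frac{2 \left(93 - 22\right)}{-46 + 11} = \frac{1}{-4980} - \frac{2 \left(93 - 22\right)}{-35} = - \frac{1}{4980} - 2 \left(- \frac{1}{35}\right) 71 = - \frac{1}{4980} - - \frac{142}{35} = - \frac{1}{4980} + \frac{142}{35} = \frac{28285}{6972}$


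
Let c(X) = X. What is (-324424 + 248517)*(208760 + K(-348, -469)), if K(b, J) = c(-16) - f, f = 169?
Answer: -15832302525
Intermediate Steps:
K(b, J) = -185 (K(b, J) = -16 - 1*169 = -16 - 169 = -185)
(-324424 + 248517)*(208760 + K(-348, -469)) = (-324424 + 248517)*(208760 - 185) = -75907*208575 = -15832302525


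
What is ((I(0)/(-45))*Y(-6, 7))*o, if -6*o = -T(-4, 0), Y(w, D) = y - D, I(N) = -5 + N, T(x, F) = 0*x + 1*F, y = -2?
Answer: 0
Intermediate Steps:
T(x, F) = F (T(x, F) = 0 + F = F)
Y(w, D) = -2 - D
o = 0 (o = -(-1)*0/6 = -1/6*0 = 0)
((I(0)/(-45))*Y(-6, 7))*o = (((-5 + 0)/(-45))*(-2 - 1*7))*0 = ((-5*(-1/45))*(-2 - 7))*0 = ((1/9)*(-9))*0 = -1*0 = 0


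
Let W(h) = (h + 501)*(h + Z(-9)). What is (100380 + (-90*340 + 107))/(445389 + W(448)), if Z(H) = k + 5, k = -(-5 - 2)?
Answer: 69887/881929 ≈ 0.079243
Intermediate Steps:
k = 7 (k = -1*(-7) = 7)
Z(H) = 12 (Z(H) = 7 + 5 = 12)
W(h) = (12 + h)*(501 + h) (W(h) = (h + 501)*(h + 12) = (501 + h)*(12 + h) = (12 + h)*(501 + h))
(100380 + (-90*340 + 107))/(445389 + W(448)) = (100380 + (-90*340 + 107))/(445389 + (6012 + 448**2 + 513*448)) = (100380 + (-30600 + 107))/(445389 + (6012 + 200704 + 229824)) = (100380 - 30493)/(445389 + 436540) = 69887/881929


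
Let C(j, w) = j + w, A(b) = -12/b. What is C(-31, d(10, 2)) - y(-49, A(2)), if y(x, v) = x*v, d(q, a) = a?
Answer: -323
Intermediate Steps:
y(x, v) = v*x
C(-31, d(10, 2)) - y(-49, A(2)) = (-31 + 2) - (-12/2)*(-49) = -29 - (-12*½)*(-49) = -29 - (-6)*(-49) = -29 - 1*294 = -29 - 294 = -323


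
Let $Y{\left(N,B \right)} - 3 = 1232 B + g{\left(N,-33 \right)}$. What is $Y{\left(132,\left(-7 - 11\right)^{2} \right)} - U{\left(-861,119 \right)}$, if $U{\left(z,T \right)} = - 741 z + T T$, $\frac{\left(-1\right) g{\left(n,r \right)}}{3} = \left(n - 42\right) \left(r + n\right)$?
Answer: $-279721$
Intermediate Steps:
$g{\left(n,r \right)} = - 3 \left(-42 + n\right) \left(n + r\right)$ ($g{\left(n,r \right)} = - 3 \left(n - 42\right) \left(r + n\right) = - 3 \left(-42 + n\right) \left(n + r\right)$)
$U{\left(z,T \right)} = T^{2} - 741 z$ ($U{\left(z,T \right)} = - 741 z + T^{2} = T^{2} - 741 z$)
$Y{\left(N,B \right)} = -4155 - 3 N^{2} + 225 N + 1232 B$ ($Y{\left(N,B \right)} = 3 - \left(4158 - 1232 B - 126 N + 3 N^{2} + 3 N \left(-33\right)\right) = 3 + \left(1232 B + \left(- 3 N^{2} + 126 N - 4158 + 99 N\right)\right) = 3 - \left(4158 - 1232 B - 225 N + 3 N^{2}\right) = 3 + \left(-4158 - 3 N^{2} + 225 N + 1232 B\right) = -4155 - 3 N^{2} + 225 N + 1232 B$)
$Y{\left(132,\left(-7 - 11\right)^{2} \right)} - U{\left(-861,119 \right)} = \left(-4155 - 3 \cdot 132^{2} + 225 \cdot 132 + 1232 \left(-7 - 11\right)^{2}\right) - \left(119^{2} - -638001\right) = \left(-4155 - 52272 + 29700 + 1232 \left(-18\right)^{2}\right) - \left(14161 + 638001\right) = \left(-4155 - 52272 + 29700 + 1232 \cdot 324\right) - 652162 = \left(-4155 - 52272 + 29700 + 399168\right) - 652162 = 372441 - 652162 = -279721$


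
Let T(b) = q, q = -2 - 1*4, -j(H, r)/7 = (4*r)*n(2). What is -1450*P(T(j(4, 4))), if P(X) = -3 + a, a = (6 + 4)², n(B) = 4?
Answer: -140650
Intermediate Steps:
j(H, r) = -112*r (j(H, r) = -7*4*r*4 = -112*r)
a = 100 (a = 10² = 100)
q = -6 (q = -2 - 4 = -6)
T(b) = -6
P(X) = 97 (P(X) = -3 + 100 = 97)
-1450*P(T(j(4, 4))) = -1450*97 = -140650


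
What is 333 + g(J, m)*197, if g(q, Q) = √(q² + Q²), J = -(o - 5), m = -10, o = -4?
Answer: 333 + 197*√181 ≈ 2983.4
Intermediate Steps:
J = 9 (J = -(-4 - 5) = -1*(-9) = 9)
g(q, Q) = √(Q² + q²)
333 + g(J, m)*197 = 333 + √((-10)² + 9²)*197 = 333 + √(100 + 81)*197 = 333 + √181*197 = 333 + 197*√181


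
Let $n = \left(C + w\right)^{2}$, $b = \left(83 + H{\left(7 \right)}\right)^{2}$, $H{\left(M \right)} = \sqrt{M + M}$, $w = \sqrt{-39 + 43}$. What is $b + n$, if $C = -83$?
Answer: $13464 + 166 \sqrt{14} \approx 14085.0$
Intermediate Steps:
$w = 2$ ($w = \sqrt{4} = 2$)
$H{\left(M \right)} = \sqrt{2} \sqrt{M}$ ($H{\left(M \right)} = \sqrt{2 M} = \sqrt{2} \sqrt{M}$)
$b = \left(83 + \sqrt{14}\right)^{2}$ ($b = \left(83 + \sqrt{2} \sqrt{7}\right)^{2} = \left(83 + \sqrt{14}\right)^{2} \approx 7524.1$)
$n = 6561$ ($n = \left(-83 + 2\right)^{2} = \left(-81\right)^{2} = 6561$)
$b + n = \left(83 + \sqrt{14}\right)^{2} + 6561 = 6561 + \left(83 + \sqrt{14}\right)^{2}$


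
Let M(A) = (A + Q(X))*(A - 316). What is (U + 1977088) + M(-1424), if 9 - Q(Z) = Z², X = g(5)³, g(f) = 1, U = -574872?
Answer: 3866056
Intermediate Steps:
X = 1 (X = 1³ = 1)
Q(Z) = 9 - Z²
M(A) = (-316 + A)*(8 + A) (M(A) = (A + (9 - 1*1²))*(A - 316) = (A + (9 - 1*1))*(-316 + A) = (A + (9 - 1))*(-316 + A) = (A + 8)*(-316 + A) = (8 + A)*(-316 + A) = (-316 + A)*(8 + A))
(U + 1977088) + M(-1424) = (-574872 + 1977088) + (-2528 + (-1424)² - 308*(-1424)) = 1402216 + (-2528 + 2027776 + 438592) = 1402216 + 2463840 = 3866056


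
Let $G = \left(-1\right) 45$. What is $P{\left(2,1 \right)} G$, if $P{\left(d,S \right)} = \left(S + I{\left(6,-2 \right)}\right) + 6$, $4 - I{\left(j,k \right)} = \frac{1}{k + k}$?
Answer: $- \frac{2025}{4} \approx -506.25$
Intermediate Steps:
$I{\left(j,k \right)} = 4 - \frac{1}{2 k}$ ($I{\left(j,k \right)} = 4 - \frac{1}{k + k} = 4 - \frac{1}{2 k}$)
$P{\left(d,S \right)} = \frac{41}{4} + S$ ($P{\left(d,S \right)} = \left(S + \left(4 - \frac{1}{2 \left(-2\right)}\right)\right) + 6 = \left(S + \left(4 - - \frac{1}{4}\right)\right) + 6 = \left(S + \left(4 + \frac{1}{4}\right)\right) + 6 = \left(S + \frac{17}{4}\right) + 6 = \left(\frac{17}{4} + S\right) + 6 = \frac{41}{4} + S$)
$G = -45$
$P{\left(2,1 \right)} G = \left(\frac{41}{4} + 1\right) \left(-45\right) = \frac{45}{4} \left(-45\right) = - \frac{2025}{4}$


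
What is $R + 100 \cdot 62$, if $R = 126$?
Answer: $6326$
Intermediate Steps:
$R + 100 \cdot 62 = 126 + 100 \cdot 62 = 126 + 6200 = 6326$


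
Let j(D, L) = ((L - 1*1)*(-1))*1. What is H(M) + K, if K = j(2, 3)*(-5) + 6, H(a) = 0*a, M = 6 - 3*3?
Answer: 16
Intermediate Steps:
j(D, L) = 1 - L (j(D, L) = ((L - 1)*(-1))*1 = ((-1 + L)*(-1))*1 = (1 - L)*1 = 1 - L)
M = -3 (M = 6 - 9 = -3)
H(a) = 0
K = 16 (K = (1 - 1*3)*(-5) + 6 = (1 - 3)*(-5) + 6 = -2*(-5) + 6 = 10 + 6 = 16)
H(M) + K = 0 + 16 = 16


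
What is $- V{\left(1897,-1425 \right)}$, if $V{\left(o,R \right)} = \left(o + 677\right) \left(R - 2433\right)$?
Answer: $9930492$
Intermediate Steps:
$V{\left(o,R \right)} = \left(-2433 + R\right) \left(677 + o\right)$ ($V{\left(o,R \right)} = \left(677 + o\right) \left(-2433 + R\right) = \left(-2433 + R\right) \left(677 + o\right)$)
$- V{\left(1897,-1425 \right)} = - (-1647141 - 4615401 + 677 \left(-1425\right) - 2703225) = - (-1647141 - 4615401 - 964725 - 2703225) = \left(-1\right) \left(-9930492\right) = 9930492$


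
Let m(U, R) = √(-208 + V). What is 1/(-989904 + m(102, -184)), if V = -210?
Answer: -494952/489954964817 - I*√418/979909929634 ≈ -1.0102e-6 - 2.0864e-11*I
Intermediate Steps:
m(U, R) = I*√418 (m(U, R) = √(-208 - 210) = √(-418) = I*√418)
1/(-989904 + m(102, -184)) = 1/(-989904 + I*√418)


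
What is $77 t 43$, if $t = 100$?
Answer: $331100$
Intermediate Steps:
$77 t 43 = 77 \cdot 100 \cdot 43 = 7700 \cdot 43 = 331100$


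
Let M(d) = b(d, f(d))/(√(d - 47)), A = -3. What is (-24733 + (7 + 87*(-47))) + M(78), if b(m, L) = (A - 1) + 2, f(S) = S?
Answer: -28815 - 2*√31/31 ≈ -28815.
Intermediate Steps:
b(m, L) = -2 (b(m, L) = (-3 - 1) + 2 = -4 + 2 = -2)
M(d) = -2/√(-47 + d) (M(d) = -2/√(d - 47) = -2/√(-47 + d))
(-24733 + (7 + 87*(-47))) + M(78) = (-24733 + (7 + 87*(-47))) - 2/√(-47 + 78) = (-24733 + (7 - 4089)) - 2*√31/31 = (-24733 - 4082) - 2*√31/31 = -28815 - 2*√31/31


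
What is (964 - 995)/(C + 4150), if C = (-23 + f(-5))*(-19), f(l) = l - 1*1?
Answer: -31/4701 ≈ -0.0065943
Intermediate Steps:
f(l) = -1 + l (f(l) = l - 1 = -1 + l)
C = 551 (C = (-23 + (-1 - 5))*(-19) = (-23 - 6)*(-19) = -29*(-19) = 551)
(964 - 995)/(C + 4150) = (964 - 995)/(551 + 4150) = -31/4701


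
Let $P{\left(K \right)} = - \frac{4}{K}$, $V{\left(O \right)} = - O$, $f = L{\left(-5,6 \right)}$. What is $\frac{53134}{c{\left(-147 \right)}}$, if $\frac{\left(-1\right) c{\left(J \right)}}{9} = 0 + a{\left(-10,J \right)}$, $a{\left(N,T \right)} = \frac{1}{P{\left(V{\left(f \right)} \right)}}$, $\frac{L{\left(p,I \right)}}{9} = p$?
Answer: $\frac{212536}{405} \approx 524.78$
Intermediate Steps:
$L{\left(p,I \right)} = 9 p$
$f = -45$ ($f = 9 \left(-5\right) = -45$)
$a{\left(N,T \right)} = - \frac{45}{4}$ ($a{\left(N,T \right)} = \frac{1}{\left(-4\right) \frac{1}{\left(-1\right) \left(-45\right)}} = \frac{1}{\left(-4\right) \frac{1}{45}} = \frac{1}{- \frac{4}{45}} = - \frac{45}{4}$)
$c{\left(J \right)} = \frac{405}{4}$ ($c{\left(J \right)} = - 9 \left(0 - \frac{45}{4}\right) = \left(-9\right) \left(- \frac{45}{4}\right) = \frac{405}{4}$)
$\frac{53134}{c{\left(-147 \right)}} = \frac{53134}{\frac{405}{4}} = 53134 \cdot \frac{4}{405} = \frac{212536}{405}$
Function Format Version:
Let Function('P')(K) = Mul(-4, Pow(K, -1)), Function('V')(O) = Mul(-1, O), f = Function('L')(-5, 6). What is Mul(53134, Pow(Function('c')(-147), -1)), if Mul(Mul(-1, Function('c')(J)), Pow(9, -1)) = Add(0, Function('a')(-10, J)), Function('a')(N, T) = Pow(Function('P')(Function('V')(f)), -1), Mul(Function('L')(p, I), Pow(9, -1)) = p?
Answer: Rational(212536, 405) ≈ 524.78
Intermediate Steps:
Function('L')(p, I) = Mul(9, p)
f = -45 (f = Mul(9, -5) = -45)
Function('a')(N, T) = Rational(-45, 4) (Function('a')(N, T) = Pow(Mul(-4, Pow(Mul(-1, -45), -1)), -1) = Pow(Mul(-4, Pow(45, -1)), -1) = Pow(Mul(-4, Rational(1, 45)), -1) = Pow(Rational(-4, 45), -1) = Rational(-45, 4))
Function('c')(J) = Rational(405, 4) (Function('c')(J) = Mul(-9, Add(0, Rational(-45, 4))) = Mul(-9, Rational(-45, 4)) = Rational(405, 4))
Mul(53134, Pow(Function('c')(-147), -1)) = Mul(53134, Pow(Rational(405, 4), -1)) = Mul(53134, Rational(4, 405)) = Rational(212536, 405)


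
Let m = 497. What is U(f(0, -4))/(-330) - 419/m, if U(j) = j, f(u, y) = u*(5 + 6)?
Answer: -419/497 ≈ -0.84306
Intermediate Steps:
f(u, y) = 11*u (f(u, y) = u*11 = 11*u)
U(f(0, -4))/(-330) - 419/m = (11*0)/(-330) - 419/497 = 0*(-1/330) - 419*1/497 = 0 - 419/497 = -419/497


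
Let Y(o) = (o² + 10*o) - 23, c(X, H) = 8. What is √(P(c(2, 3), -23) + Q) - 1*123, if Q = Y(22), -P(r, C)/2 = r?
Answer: -123 + √665 ≈ -97.212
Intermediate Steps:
P(r, C) = -2*r
Y(o) = -23 + o² + 10*o
Q = 681 (Q = -23 + 22² + 10*22 = -23 + 484 + 220 = 681)
√(P(c(2, 3), -23) + Q) - 1*123 = √(-2*8 + 681) - 1*123 = √(-16 + 681) - 123 = √665 - 123 = -123 + √665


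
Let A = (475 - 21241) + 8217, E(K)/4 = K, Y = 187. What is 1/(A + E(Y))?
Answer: -1/11801 ≈ -8.4739e-5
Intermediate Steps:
E(K) = 4*K
A = -12549 (A = -20766 + 8217 = -12549)
1/(A + E(Y)) = 1/(-12549 + 4*187) = 1/(-12549 + 748) = 1/(-11801) = -1/11801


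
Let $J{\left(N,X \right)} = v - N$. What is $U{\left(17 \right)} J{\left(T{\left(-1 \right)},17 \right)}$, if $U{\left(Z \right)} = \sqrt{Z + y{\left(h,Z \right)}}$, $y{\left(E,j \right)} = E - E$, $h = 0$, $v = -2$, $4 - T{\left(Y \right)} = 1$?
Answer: $- 5 \sqrt{17} \approx -20.616$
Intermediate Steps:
$T{\left(Y \right)} = 3$ ($T{\left(Y \right)} = 4 - 1 = 3$)
$y{\left(E,j \right)} = 0$
$J{\left(N,X \right)} = -2 - N$
$U{\left(Z \right)} = \sqrt{Z}$ ($U{\left(Z \right)} = \sqrt{Z + 0} = \sqrt{Z}$)
$U{\left(17 \right)} J{\left(T{\left(-1 \right)},17 \right)} = \sqrt{17} \left(-2 - 3\right) = \sqrt{17} \left(-5\right) = - 5 \sqrt{17}$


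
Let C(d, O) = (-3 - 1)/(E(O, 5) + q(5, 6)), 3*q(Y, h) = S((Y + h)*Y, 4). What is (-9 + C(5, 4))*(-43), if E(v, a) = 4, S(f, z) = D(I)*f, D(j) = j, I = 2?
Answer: 23865/61 ≈ 391.23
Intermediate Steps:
S(f, z) = 2*f
q(Y, h) = 2*Y*(Y + h)/3 (q(Y, h) = (2*((Y + h)*Y))/3 = (2*(Y*(Y + h)))/3 = (2*Y*(Y + h))/3 = 2*Y*(Y + h)/3)
C(d, O) = -6/61 (C(d, O) = (-3 - 1)/(4 + (2/3)*5*(5 + 6)) = -4/(4 + (2/3)*5*11) = -4/(4 + 110/3) = -4/122/3 = -4*3/122 = -6/61)
(-9 + C(5, 4))*(-43) = (-9 - 6/61)*(-43) = -555/61*(-43) = 23865/61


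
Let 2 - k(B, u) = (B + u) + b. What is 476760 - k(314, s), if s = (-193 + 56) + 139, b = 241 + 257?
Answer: 477572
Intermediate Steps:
b = 498
s = 2 (s = -137 + 139 = 2)
k(B, u) = -496 - B - u (k(B, u) = 2 - ((B + u) + 498) = 2 - (498 + B + u) = 2 + (-498 - B - u) = -496 - B - u)
476760 - k(314, s) = 476760 - (-496 - 1*314 - 1*2) = 476760 - (-496 - 314 - 2) = 476760 - 1*(-812) = 476760 + 812 = 477572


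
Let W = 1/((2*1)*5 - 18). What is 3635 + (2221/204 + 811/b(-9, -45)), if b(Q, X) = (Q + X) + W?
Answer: 320724961/88332 ≈ 3630.9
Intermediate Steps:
W = -1/8 (W = 1/(2*5 - 18) = 1/(10 - 18) = 1/(-8) = -1/8 ≈ -0.12500)
b(Q, X) = -1/8 + Q + X (b(Q, X) = (Q + X) - 1/8 = -1/8 + Q + X)
3635 + (2221/204 + 811/b(-9, -45)) = 3635 + (2221/204 + 811/(-1/8 - 9 - 45)) = 3635 + (2221*(1/204) + 811/(-433/8)) = 3635 + (2221/204 + 811*(-8/433)) = 3635 + (2221/204 - 6488/433) = 3635 - 361859/88332 = 320724961/88332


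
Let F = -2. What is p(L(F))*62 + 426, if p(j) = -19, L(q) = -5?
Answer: -752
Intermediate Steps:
p(L(F))*62 + 426 = -19*62 + 426 = -1178 + 426 = -752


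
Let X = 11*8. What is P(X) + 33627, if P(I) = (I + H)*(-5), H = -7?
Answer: 33222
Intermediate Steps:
X = 88
P(I) = 35 - 5*I (P(I) = (I - 7)*(-5) = (-7 + I)*(-5) = 35 - 5*I)
P(X) + 33627 = (35 - 5*88) + 33627 = (35 - 440) + 33627 = -405 + 33627 = 33222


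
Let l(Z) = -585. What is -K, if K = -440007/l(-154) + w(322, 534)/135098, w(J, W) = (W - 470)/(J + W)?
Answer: -1060085838847/1409409885 ≈ -752.15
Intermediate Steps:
w(J, W) = (-470 + W)/(J + W)
K = 1060085838847/1409409885 (K = -440007/(-585) + ((-470 + 534)/(322 + 534))/135098 = -440007*(-1/585) + (64/856)*(1/135098) = 146669/195 + ((1/856)*64)*(1/135098) = 146669/195 + (8/107)*(1/135098) = 146669/195 + 4/7227743 = 1060085838847/1409409885 ≈ 752.15)
-K = -1*1060085838847/1409409885 = -1060085838847/1409409885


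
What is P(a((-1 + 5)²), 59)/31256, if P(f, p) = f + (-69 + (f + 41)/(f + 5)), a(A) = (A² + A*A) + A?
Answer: 30652/2082431 ≈ 0.014719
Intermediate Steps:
a(A) = A + 2*A² (a(A) = (A² + A²) + A = 2*A² + A = A + 2*A²)
P(f, p) = -69 + f + (41 + f)/(5 + f) (P(f, p) = f + (-69 + (41 + f)/(5 + f)) = -69 + f + (41 + f)/(5 + f))
P(a((-1 + 5)²), 59)/31256 = ((-304 + ((-1 + 5)²*(1 + 2*(-1 + 5)²))² - 63*(-1 + 5)²*(1 + 2*(-1 + 5)²))/(5 + (-1 + 5)²*(1 + 2*(-1 + 5)²)))/31256 = ((-304 + (4²*(1 + 2*4²))² - 63*4²*(1 + 2*4²))/(5 + 4²*(1 + 2*4²)))*(1/31256) = ((-304 + (16*(1 + 2*16))² - 1008*(1 + 2*16))/(5 + 16*(1 + 2*16)))*(1/31256) = ((-304 + (16*(1 + 32))² - 1008*(1 + 32))/(5 + 16*(1 + 32)))*(1/31256) = ((-304 + (16*33)² - 1008*33)/(5 + 16*33))*(1/31256) = ((-304 + 528² - 63*528)/(5 + 528))*(1/31256) = ((-304 + 278784 - 33264)/533)*(1/31256) = ((1/533)*245216)*(1/31256) = (245216/533)*(1/31256) = 30652/2082431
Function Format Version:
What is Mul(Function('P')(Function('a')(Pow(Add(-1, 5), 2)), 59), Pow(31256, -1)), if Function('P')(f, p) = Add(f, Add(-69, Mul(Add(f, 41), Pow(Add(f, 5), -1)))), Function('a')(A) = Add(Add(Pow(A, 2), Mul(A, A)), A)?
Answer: Rational(30652, 2082431) ≈ 0.014719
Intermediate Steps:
Function('a')(A) = Add(A, Mul(2, Pow(A, 2))) (Function('a')(A) = Add(Add(Pow(A, 2), Pow(A, 2)), A) = Add(Mul(2, Pow(A, 2)), A) = Add(A, Mul(2, Pow(A, 2))))
Function('P')(f, p) = Add(-69, f, Mul(Pow(Add(5, f), -1), Add(41, f))) (Function('P')(f, p) = Add(f, Add(-69, Mul(Add(41, f), Pow(Add(5, f), -1)))) = Add(f, Add(-69, Mul(Pow(Add(5, f), -1), Add(41, f)))) = Add(-69, f, Mul(Pow(Add(5, f), -1), Add(41, f))))
Mul(Function('P')(Function('a')(Pow(Add(-1, 5), 2)), 59), Pow(31256, -1)) = Mul(Mul(Pow(Add(5, Mul(Pow(Add(-1, 5), 2), Add(1, Mul(2, Pow(Add(-1, 5), 2))))), -1), Add(-304, Pow(Mul(Pow(Add(-1, 5), 2), Add(1, Mul(2, Pow(Add(-1, 5), 2)))), 2), Mul(-63, Mul(Pow(Add(-1, 5), 2), Add(1, Mul(2, Pow(Add(-1, 5), 2))))))), Pow(31256, -1)) = Mul(Mul(Pow(Add(5, Mul(Pow(4, 2), Add(1, Mul(2, Pow(4, 2))))), -1), Add(-304, Pow(Mul(Pow(4, 2), Add(1, Mul(2, Pow(4, 2)))), 2), Mul(-63, Mul(Pow(4, 2), Add(1, Mul(2, Pow(4, 2))))))), Rational(1, 31256)) = Mul(Mul(Pow(Add(5, Mul(16, Add(1, Mul(2, 16)))), -1), Add(-304, Pow(Mul(16, Add(1, Mul(2, 16))), 2), Mul(-63, Mul(16, Add(1, Mul(2, 16)))))), Rational(1, 31256)) = Mul(Mul(Pow(Add(5, Mul(16, Add(1, 32))), -1), Add(-304, Pow(Mul(16, Add(1, 32)), 2), Mul(-63, Mul(16, Add(1, 32))))), Rational(1, 31256)) = Mul(Mul(Pow(Add(5, Mul(16, 33)), -1), Add(-304, Pow(Mul(16, 33), 2), Mul(-63, Mul(16, 33)))), Rational(1, 31256)) = Mul(Mul(Pow(Add(5, 528), -1), Add(-304, Pow(528, 2), Mul(-63, 528))), Rational(1, 31256)) = Mul(Mul(Pow(533, -1), Add(-304, 278784, -33264)), Rational(1, 31256)) = Mul(Mul(Rational(1, 533), 245216), Rational(1, 31256)) = Mul(Rational(245216, 533), Rational(1, 31256)) = Rational(30652, 2082431)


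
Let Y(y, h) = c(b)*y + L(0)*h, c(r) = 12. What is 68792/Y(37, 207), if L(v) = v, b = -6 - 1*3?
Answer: 17198/111 ≈ 154.94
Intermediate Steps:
b = -9 (b = -6 - 3 = -9)
Y(y, h) = 12*y (Y(y, h) = 12*y + 0*h = 12*y + 0 = 12*y)
68792/Y(37, 207) = 68792/((12*37)) = 68792/444 = 68792*(1/444) = 17198/111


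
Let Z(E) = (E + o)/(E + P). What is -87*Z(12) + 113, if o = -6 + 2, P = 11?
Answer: 1903/23 ≈ 82.739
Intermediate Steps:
o = -4
Z(E) = (-4 + E)/(11 + E) (Z(E) = (E - 4)/(E + 11) = (-4 + E)/(11 + E))
-87*Z(12) + 113 = -87*(-4 + 12)/(11 + 12) + 113 = -87*8/23 + 113 = -696/23 + 113 = 1903/23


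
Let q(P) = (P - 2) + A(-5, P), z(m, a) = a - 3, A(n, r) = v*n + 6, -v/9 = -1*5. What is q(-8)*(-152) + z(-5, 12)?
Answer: 34817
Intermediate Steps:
v = 45 (v = -(-9)*5 = -9*(-5) = 45)
A(n, r) = 6 + 45*n (A(n, r) = 45*n + 6 = 6 + 45*n)
z(m, a) = -3 + a
q(P) = -221 + P (q(P) = (P - 2) + (6 + 45*(-5)) = (-2 + P) + (6 - 225) = (-2 + P) - 219 = -221 + P)
q(-8)*(-152) + z(-5, 12) = (-221 - 8)*(-152) + (-3 + 12) = -229*(-152) + 9 = 34808 + 9 = 34817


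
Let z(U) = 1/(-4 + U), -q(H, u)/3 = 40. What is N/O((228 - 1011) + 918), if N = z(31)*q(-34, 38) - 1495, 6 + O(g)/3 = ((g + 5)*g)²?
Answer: -13495/9644669838 ≈ -1.3992e-6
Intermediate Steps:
q(H, u) = -120 (q(H, u) = -3*40 = -120)
O(g) = -18 + 3*g²*(5 + g)² (O(g) = -18 + 3*((g + 5)*g)² = -18 + 3*((5 + g)*g)² = -18 + 3*(g*(5 + g))² = -18 + 3*(g²*(5 + g)²) = -18 + 3*g²*(5 + g)²)
N = -13495/9 (N = -120/(-4 + 31) - 1495 = -120/27 - 1495 = (1/27)*(-120) - 1495 = -40/9 - 1495 = -13495/9 ≈ -1499.4)
N/O((228 - 1011) + 918) = -13495/(9*(-18 + 3*((228 - 1011) + 918)²*(5 + ((228 - 1011) + 918))²)) = -13495/(9*(-18 + 3*(-783 + 918)²*(5 + (-783 + 918))²)) = -13495/(9*(-18 + 3*135²*(5 + 135)²)) = -13495/(9*(-18 + 3*18225*140²)) = -13495/(9*(-18 + 3*18225*19600)) = -13495/(9*(-18 + 1071630000)) = -13495/9/1071629982 = -13495/9*1/1071629982 = -13495/9644669838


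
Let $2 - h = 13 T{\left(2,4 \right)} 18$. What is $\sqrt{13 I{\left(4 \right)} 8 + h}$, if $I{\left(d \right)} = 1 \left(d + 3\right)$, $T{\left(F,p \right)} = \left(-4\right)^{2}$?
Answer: $i \sqrt{3014} \approx 54.9 i$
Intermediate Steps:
$T{\left(F,p \right)} = 16$
$I{\left(d \right)} = 3 + d$ ($I{\left(d \right)} = 1 \left(3 + d\right) = 3 + d$)
$h = -3742$ ($h = 2 - 13 \cdot 16 \cdot 18 = 2 - 208 \cdot 18 = 2 - 3744 = -3742$)
$\sqrt{13 I{\left(4 \right)} 8 + h} = \sqrt{13 \left(3 + 4\right) 8 - 3742} = \sqrt{13 \cdot 7 \cdot 8 - 3742} = \sqrt{91 \cdot 8 - 3742} = \sqrt{728 - 3742} = \sqrt{-3014} = i \sqrt{3014}$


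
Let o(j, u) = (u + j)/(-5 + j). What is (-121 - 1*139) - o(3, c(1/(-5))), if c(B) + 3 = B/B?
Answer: -519/2 ≈ -259.50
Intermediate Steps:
c(B) = -2 (c(B) = -3 + B/B = -3 + 1 = -2)
o(j, u) = (j + u)/(-5 + j)
(-121 - 1*139) - o(3, c(1/(-5))) = (-121 - 1*139) - (3 - 2)/(-5 + 3) = (-121 - 139) - 1/(-2) = -260 - (-1)/2 = -260 - 1*(-1/2) = -260 + 1/2 = -519/2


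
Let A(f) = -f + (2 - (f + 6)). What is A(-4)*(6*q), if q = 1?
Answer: 24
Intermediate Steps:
A(f) = -4 - 2*f (A(f) = -f + (2 - (6 + f)) = -f + (2 + (-6 - f)) = -f + (-4 - f) = -4 - 2*f)
A(-4)*(6*q) = (-4 - 2*(-4))*(6*1) = (-4 + 8)*6 = 4*6 = 24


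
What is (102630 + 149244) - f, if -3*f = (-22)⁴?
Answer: 989878/3 ≈ 3.2996e+5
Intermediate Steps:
f = -234256/3 (f = -⅓*(-22)⁴ = -⅓*234256 = -234256/3 ≈ -78085.)
(102630 + 149244) - f = (102630 + 149244) - 1*(-234256/3) = 251874 + 234256/3 = 989878/3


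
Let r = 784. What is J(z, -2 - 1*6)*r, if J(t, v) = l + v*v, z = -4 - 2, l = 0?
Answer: 50176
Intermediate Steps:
z = -6
J(t, v) = v² (J(t, v) = 0 + v*v = 0 + v² = v²)
J(z, -2 - 1*6)*r = (-2 - 1*6)²*784 = (-2 - 6)²*784 = (-8)²*784 = 64*784 = 50176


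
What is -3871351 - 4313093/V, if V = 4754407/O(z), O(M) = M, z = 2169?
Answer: -18415333392574/4754407 ≈ -3.8733e+6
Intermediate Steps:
V = 4754407/2169 ≈ 2192.0
-3871351 - 4313093/V = -3871351 - 4313093/4754407/2169 = -3871351 - 4313093*2169/4754407 = -3871351 - 1*9355098717/4754407 = -3871351 - 9355098717/4754407 = -18415333392574/4754407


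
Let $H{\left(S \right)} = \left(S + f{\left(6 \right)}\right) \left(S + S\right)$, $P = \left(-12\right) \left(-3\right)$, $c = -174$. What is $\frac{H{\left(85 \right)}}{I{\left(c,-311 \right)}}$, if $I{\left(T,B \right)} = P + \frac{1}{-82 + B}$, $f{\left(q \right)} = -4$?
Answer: $\frac{5411610}{14147} \approx 382.53$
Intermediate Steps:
$P = 36$
$I{\left(T,B \right)} = 36 + \frac{1}{-82 + B}$
$H{\left(S \right)} = 2 S \left(-4 + S\right)$ ($H{\left(S \right)} = \left(S - 4\right) \left(S + S\right) = \left(-4 + S\right) 2 S = 2 S \left(-4 + S\right)$)
$\frac{H{\left(85 \right)}}{I{\left(c,-311 \right)}} = \frac{2 \cdot 85 \left(-4 + 85\right)}{\frac{1}{-82 - 311} \left(-2951 + 36 \left(-311\right)\right)} = \frac{2 \cdot 85 \cdot 81}{\frac{1}{-393} \left(-2951 - 11196\right)} = \frac{13770}{\left(- \frac{1}{393}\right) \left(-14147\right)} = \frac{13770}{\frac{14147}{393}} = 13770 \cdot \frac{393}{14147} = \frac{5411610}{14147}$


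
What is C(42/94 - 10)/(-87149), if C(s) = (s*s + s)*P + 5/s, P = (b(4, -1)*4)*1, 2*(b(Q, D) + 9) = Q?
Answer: 2269739971/86437951309 ≈ 0.026259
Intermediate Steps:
b(Q, D) = -9 + Q/2
P = -28 (P = ((-9 + (1/2)*4)*4)*1 = ((-9 + 2)*4)*1 = -7*4*1 = -28*1 = -28)
C(s) = -28*s - 28*s**2 + 5/s (C(s) = (s*s + s)*(-28) + 5/s = (s**2 + s)*(-28) + 5/s = (s + s**2)*(-28) + 5/s = (-28*s - 28*s**2) + 5/s = -28*s - 28*s**2 + 5/s)
C(42/94 - 10)/(-87149) = ((5 - 28*(42/94 - 10)**2*(1 + (42/94 - 10)))/(42/94 - 10))/(-87149) = ((5 - 28*(42*(1/94) - 10)**2*(1 + (42*(1/94) - 10)))/(42*(1/94) - 10))*(-1/87149) = ((5 - 28*(21/47 - 10)**2*(1 + (21/47 - 10)))/(21/47 - 10))*(-1/87149) = ((5 - 28*(-449/47)**2*(1 - 449/47))/(-449/47))*(-1/87149) = -47*(5 - 28*201601/2209*(-402/47))/449*(-1/87149) = -47*(5 + 2269220856/103823)/449*(-1/87149) = -47/449*2269739971/103823*(-1/87149) = -2269739971/991841*(-1/87149) = 2269739971/86437951309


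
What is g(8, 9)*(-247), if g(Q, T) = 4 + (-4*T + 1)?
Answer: 7657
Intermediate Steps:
g(Q, T) = 5 - 4*T (g(Q, T) = 4 + (1 - 4*T) = 5 - 4*T)
g(8, 9)*(-247) = (5 - 4*9)*(-247) = (5 - 36)*(-247) = -31*(-247) = 7657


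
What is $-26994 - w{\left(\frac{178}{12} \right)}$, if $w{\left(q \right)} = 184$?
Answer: $-27178$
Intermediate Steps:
$-26994 - w{\left(\frac{178}{12} \right)} = -26994 - 184 = -27178$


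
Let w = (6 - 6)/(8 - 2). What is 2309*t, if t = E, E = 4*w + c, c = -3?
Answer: -6927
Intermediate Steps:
w = 0 (w = 0/6 = 0*(1/6) = 0)
E = -3 (E = 4*0 - 3 = 0 - 3 = -3)
t = -3
2309*t = 2309*(-3) = -6927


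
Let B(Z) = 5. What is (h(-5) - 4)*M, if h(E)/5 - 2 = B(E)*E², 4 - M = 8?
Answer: -2524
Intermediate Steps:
M = -4 (M = 4 - 1*8 = 4 - 8 = -4)
h(E) = 10 + 25*E² (h(E) = 10 + 5*(5*E²) = 10 + 25*E²)
(h(-5) - 4)*M = ((10 + 25*(-5)²) - 4)*(-4) = ((10 + 25*25) - 4)*(-4) = ((10 + 625) - 4)*(-4) = (635 - 4)*(-4) = 631*(-4) = -2524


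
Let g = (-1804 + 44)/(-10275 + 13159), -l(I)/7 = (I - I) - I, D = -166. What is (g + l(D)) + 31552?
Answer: 21910750/721 ≈ 30389.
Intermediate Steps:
l(I) = 7*I (l(I) = -7*((I - I) - I) = -7*(0 - I) = -(-7)*I = 7*I)
g = -440/721 (g = -1760/2884 = -1760*1/2884 = -440/721 ≈ -0.61026)
(g + l(D)) + 31552 = (-440/721 + 7*(-166)) + 31552 = (-440/721 - 1162) + 31552 = -838242/721 + 31552 = 21910750/721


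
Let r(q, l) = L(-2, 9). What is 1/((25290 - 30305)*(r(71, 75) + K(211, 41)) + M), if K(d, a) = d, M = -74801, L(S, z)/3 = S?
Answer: -1/1102876 ≈ -9.0672e-7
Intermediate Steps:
L(S, z) = 3*S
r(q, l) = -6 (r(q, l) = 3*(-2) = -6)
1/((25290 - 30305)*(r(71, 75) + K(211, 41)) + M) = 1/((25290 - 30305)*(-6 + 211) - 74801) = 1/(-5015*205 - 74801) = 1/(-1028075 - 74801) = 1/(-1102876) = -1/1102876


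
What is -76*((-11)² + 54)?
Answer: -13300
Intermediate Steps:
-76*((-11)² + 54) = -76*(121 + 54) = -76*175 = -1*13300 = -13300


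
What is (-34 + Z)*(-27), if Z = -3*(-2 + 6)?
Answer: 1242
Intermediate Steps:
Z = -12 (Z = -3*4 = -12)
(-34 + Z)*(-27) = (-34 - 12)*(-27) = -46*(-27) = 1242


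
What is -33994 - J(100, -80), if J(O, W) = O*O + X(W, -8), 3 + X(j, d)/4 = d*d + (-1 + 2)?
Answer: -44242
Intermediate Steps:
X(j, d) = -8 + 4*d**2 (X(j, d) = -12 + 4*(d*d + (-1 + 2)) = -12 + 4*(d**2 + 1) = -12 + 4*(1 + d**2) = -12 + (4 + 4*d**2) = -8 + 4*d**2)
J(O, W) = 248 + O**2 (J(O, W) = O*O + (-8 + 4*(-8)**2) = O**2 + (-8 + 4*64) = O**2 + (-8 + 256) = O**2 + 248 = 248 + O**2)
-33994 - J(100, -80) = -33994 - (248 + 100**2) = -33994 - (248 + 10000) = -33994 - 1*10248 = -33994 - 10248 = -44242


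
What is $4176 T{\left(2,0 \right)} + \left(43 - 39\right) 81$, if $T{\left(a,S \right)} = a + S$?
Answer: $8676$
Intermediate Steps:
$T{\left(a,S \right)} = S + a$
$4176 T{\left(2,0 \right)} + \left(43 - 39\right) 81 = 4176 \left(0 + 2\right) + \left(43 - 39\right) 81 = 4176 \cdot 2 + 4 \cdot 81 = 8352 + 324 = 8676$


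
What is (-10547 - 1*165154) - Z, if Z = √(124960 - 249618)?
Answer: -175701 - I*√124658 ≈ -1.757e+5 - 353.07*I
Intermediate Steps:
Z = I*√124658 (Z = √(-124658) = I*√124658 ≈ 353.07*I)
(-10547 - 1*165154) - Z = (-10547 - 1*165154) - I*√124658 = (-10547 - 165154) - I*√124658 = -175701 - I*√124658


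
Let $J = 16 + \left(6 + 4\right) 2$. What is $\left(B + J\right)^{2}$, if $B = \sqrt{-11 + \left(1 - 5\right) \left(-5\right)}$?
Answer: $1521$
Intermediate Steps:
$J = 36$ ($J = 16 + 10 \cdot 2 = 16 + 20 = 36$)
$B = 3$ ($B = \sqrt{-11 - -20} = \sqrt{-11 + 20} = \sqrt{9} = 3$)
$\left(B + J\right)^{2} = \left(3 + 36\right)^{2} = 39^{2} = 1521$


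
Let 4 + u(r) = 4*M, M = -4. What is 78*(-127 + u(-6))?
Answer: -11466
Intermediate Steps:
u(r) = -20 (u(r) = -4 + 4*(-4) = -4 - 16 = -20)
78*(-127 + u(-6)) = 78*(-127 - 20) = 78*(-147) = -11466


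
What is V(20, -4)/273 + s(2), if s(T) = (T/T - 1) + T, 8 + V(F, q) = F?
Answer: 186/91 ≈ 2.0440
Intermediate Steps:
V(F, q) = -8 + F
s(T) = T (s(T) = (1 - 1) + T = 0 + T = T)
V(20, -4)/273 + s(2) = (-8 + 20)/273 + 2 = 12*(1/273) + 2 = 4/91 + 2 = 186/91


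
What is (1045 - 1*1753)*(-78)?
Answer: 55224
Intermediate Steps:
(1045 - 1*1753)*(-78) = (1045 - 1753)*(-78) = -708*(-78) = 55224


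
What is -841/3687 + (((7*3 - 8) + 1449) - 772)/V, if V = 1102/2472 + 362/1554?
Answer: 11800323571/11610363 ≈ 1016.4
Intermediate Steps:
V = 72427/106708 (V = 1102*(1/2472) + 362*(1/1554) = 551/1236 + 181/777 = 72427/106708 ≈ 0.67874)
-841/3687 + (((7*3 - 8) + 1449) - 772)/V = -841/3687 + (((7*3 - 8) + 1449) - 772)/(72427/106708) = -841*1/3687 + (((21 - 8) + 1449) - 772)*(106708/72427) = -841/3687 + ((13 + 1449) - 772)*(106708/72427) = -841/3687 + (1462 - 772)*(106708/72427) = -841/3687 + 690*(106708/72427) = -841/3687 + 3201240/3149 = 11800323571/11610363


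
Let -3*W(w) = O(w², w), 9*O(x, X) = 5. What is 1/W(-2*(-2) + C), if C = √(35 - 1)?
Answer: -27/5 ≈ -5.4000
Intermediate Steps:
C = √34 ≈ 5.8309
O(x, X) = 5/9 (O(x, X) = (⅑)*5 = 5/9)
W(w) = -5/27 (W(w) = -⅓*5/9 = -5/27)
1/W(-2*(-2) + C) = 1/(-5/27) = -27/5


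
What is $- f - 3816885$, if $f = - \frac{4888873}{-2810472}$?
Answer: $- \frac{10727253308593}{2810472} \approx -3.8169 \cdot 10^{6}$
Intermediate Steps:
$f = \frac{4888873}{2810472}$ ($f = \left(-4888873\right) \left(- \frac{1}{2810472}\right) = \frac{4888873}{2810472} \approx 1.7395$)
$- f - 3816885 = \left(-1\right) \frac{4888873}{2810472} - 3816885 = - \frac{4888873}{2810472} - 3816885 = - \frac{10727253308593}{2810472}$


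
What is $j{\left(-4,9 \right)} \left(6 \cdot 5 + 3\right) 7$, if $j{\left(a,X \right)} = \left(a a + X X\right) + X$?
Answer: $24486$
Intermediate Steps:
$j{\left(a,X \right)} = X + X^{2} + a^{2}$ ($j{\left(a,X \right)} = \left(a^{2} + X^{2}\right) + X = \left(X^{2} + a^{2}\right) + X = X + X^{2} + a^{2}$)
$j{\left(-4,9 \right)} \left(6 \cdot 5 + 3\right) 7 = \left(9 + 9^{2} + \left(-4\right)^{2}\right) \left(6 \cdot 5 + 3\right) 7 = \left(9 + 81 + 16\right) \left(30 + 3\right) 7 = 106 \cdot 33 \cdot 7 = 3498 \cdot 7 = 24486$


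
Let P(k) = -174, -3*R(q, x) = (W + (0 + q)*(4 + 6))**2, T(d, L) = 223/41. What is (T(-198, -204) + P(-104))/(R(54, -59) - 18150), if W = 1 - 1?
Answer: 6911/4729350 ≈ 0.0014613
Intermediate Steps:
T(d, L) = 223/41 (T(d, L) = 223*(1/41) = 223/41)
W = 0
R(q, x) = -100*q**2/3 (R(q, x) = -(0 + (0 + q)*(4 + 6))**2/3 = -(0 + q*10)**2/3 = -(0 + 10*q)**2/3 = -100*q**2/3)
(T(-198, -204) + P(-104))/(R(54, -59) - 18150) = (223/41 - 174)/(-100/3*54**2 - 18150) = -6911/(41*(-100/3*2916 - 18150)) = -6911/(41*(-97200 - 18150)) = -6911/41/(-115350) = -6911/41*(-1/115350) = 6911/4729350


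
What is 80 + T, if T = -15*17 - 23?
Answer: -198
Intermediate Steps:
T = -278 (T = -255 - 23 = -278)
80 + T = 80 - 278 = -198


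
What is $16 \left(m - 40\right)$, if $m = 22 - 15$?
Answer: $-528$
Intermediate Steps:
$m = 7$ ($m = 22 - 15 = 7$)
$16 \left(m - 40\right) = 16 \left(7 - 40\right) = 16 \left(-33\right) = -528$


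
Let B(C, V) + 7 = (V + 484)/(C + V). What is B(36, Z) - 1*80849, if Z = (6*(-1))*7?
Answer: -242789/3 ≈ -80930.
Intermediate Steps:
Z = -42 (Z = -6*7 = -42)
B(C, V) = -7 + (484 + V)/(C + V) (B(C, V) = -7 + (V + 484)/(C + V) = -7 + (484 + V)/(C + V))
B(36, Z) - 1*80849 = (484 - 7*36 - 6*(-42))/(36 - 42) - 1*80849 = (484 - 252 + 252)/(-6) - 80849 = -⅙*484 - 80849 = -242/3 - 80849 = -242789/3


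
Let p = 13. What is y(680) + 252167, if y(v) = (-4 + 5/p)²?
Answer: 42618432/169 ≈ 2.5218e+5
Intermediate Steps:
y(v) = 2209/169 (y(v) = (-4 + 5/13)² = (-47/13)² = 2209/169)
y(680) + 252167 = 2209/169 + 252167 = 42618432/169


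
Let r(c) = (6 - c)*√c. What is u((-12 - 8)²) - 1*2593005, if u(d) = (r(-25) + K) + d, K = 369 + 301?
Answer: -2591935 + 155*I ≈ -2.5919e+6 + 155.0*I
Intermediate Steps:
r(c) = √c*(6 - c)
K = 670
u(d) = 670 + d + 155*I (u(d) = (√(-25)*(6 - 1*(-25)) + 670) + d = ((5*I)*(6 + 25) + 670) + d = ((5*I)*31 + 670) + d = (155*I + 670) + d = (670 + 155*I) + d = 670 + d + 155*I)
u((-12 - 8)²) - 1*2593005 = (670 + (-12 - 8)² + 155*I) - 1*2593005 = (670 + (-20)² + 155*I) - 2593005 = (670 + 400 + 155*I) - 2593005 = (1070 + 155*I) - 2593005 = -2591935 + 155*I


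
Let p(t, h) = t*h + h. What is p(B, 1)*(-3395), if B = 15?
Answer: -54320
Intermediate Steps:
p(t, h) = h + h*t (p(t, h) = h*t + h = h + h*t)
p(B, 1)*(-3395) = (1*(1 + 15))*(-3395) = (1*16)*(-3395) = 16*(-3395) = -54320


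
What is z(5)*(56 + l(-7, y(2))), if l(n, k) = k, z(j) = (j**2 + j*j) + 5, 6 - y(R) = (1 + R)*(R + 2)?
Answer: 2750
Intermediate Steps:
y(R) = 6 - (1 + R)*(2 + R) (y(R) = 6 - (1 + R)*(R + 2) = 6 - (1 + R)*(2 + R))
z(j) = 5 + 2*j**2 (z(j) = (j**2 + j**2) + 5 = 2*j**2 + 5 = 5 + 2*j**2)
z(5)*(56 + l(-7, y(2))) = (5 + 2*5**2)*(56 + (4 - 1*2**2 - 3*2)) = (5 + 2*25)*(56 + (4 - 1*4 - 6)) = (5 + 50)*(56 + (4 - 4 - 6)) = 55*(56 - 6) = 55*50 = 2750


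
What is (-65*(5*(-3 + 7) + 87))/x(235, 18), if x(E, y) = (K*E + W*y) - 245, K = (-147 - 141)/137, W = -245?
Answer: 190567/141083 ≈ 1.3507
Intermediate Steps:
K = -288/137 (K = -288*1/137 = -288/137 ≈ -2.1022)
x(E, y) = -245 - 245*y - 288*E/137 (x(E, y) = (-288*E/137 - 245*y) - 245 = (-245*y - 288*E/137) - 245 = -245 - 245*y - 288*E/137)
(-65*(5*(-3 + 7) + 87))/x(235, 18) = (-65*(5*(-3 + 7) + 87))/(-245 - 245*18 - 288/137*235) = (-65*(5*4 + 87))/(-245 - 4410 - 67680/137) = (-65*(20 + 87))/(-705415/137) = -65*107*(-137/705415) = -6955*(-137/705415) = 190567/141083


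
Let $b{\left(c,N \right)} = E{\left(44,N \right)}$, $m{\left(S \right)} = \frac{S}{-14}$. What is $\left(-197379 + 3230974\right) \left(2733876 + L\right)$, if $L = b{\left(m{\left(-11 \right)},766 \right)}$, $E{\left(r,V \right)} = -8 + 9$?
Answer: $8293475597815$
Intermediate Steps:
$E{\left(r,V \right)} = 1$
$m{\left(S \right)} = - \frac{S}{14}$ ($m{\left(S \right)} = S \left(- \frac{1}{14}\right) = - \frac{S}{14}$)
$b{\left(c,N \right)} = 1$
$L = 1$
$\left(-197379 + 3230974\right) \left(2733876 + L\right) = \left(-197379 + 3230974\right) \left(2733876 + 1\right) = 3033595 \cdot 2733877 = 8293475597815$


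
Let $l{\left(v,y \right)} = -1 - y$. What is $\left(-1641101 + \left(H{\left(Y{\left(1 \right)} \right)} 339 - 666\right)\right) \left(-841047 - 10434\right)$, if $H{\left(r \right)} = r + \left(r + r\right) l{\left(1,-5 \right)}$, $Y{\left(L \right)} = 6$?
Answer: $1382346195741$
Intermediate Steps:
$H{\left(r \right)} = 9 r$ ($H{\left(r \right)} = r + \left(r + r\right) \left(-1 - -5\right) = r + 2 r \left(-1 + 5\right) = r + 2 r 4 = r + 8 r = 9 r$)
$\left(-1641101 + \left(H{\left(Y{\left(1 \right)} \right)} 339 - 666\right)\right) \left(-841047 - 10434\right) = \left(-1641101 - \left(666 - 9 \cdot 6 \cdot 339\right)\right) \left(-841047 - 10434\right) = \left(-1641101 + \left(54 \cdot 339 - 666\right)\right) \left(-851481\right) = \left(-1641101 + \left(18306 - 666\right)\right) \left(-851481\right) = \left(-1641101 + 17640\right) \left(-851481\right) = \left(-1623461\right) \left(-851481\right) = 1382346195741$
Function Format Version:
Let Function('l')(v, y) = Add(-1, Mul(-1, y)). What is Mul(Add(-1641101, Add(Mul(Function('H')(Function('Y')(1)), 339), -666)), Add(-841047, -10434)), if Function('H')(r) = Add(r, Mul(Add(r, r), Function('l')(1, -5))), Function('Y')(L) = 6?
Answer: 1382346195741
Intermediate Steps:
Function('H')(r) = Mul(9, r) (Function('H')(r) = Add(r, Mul(Add(r, r), Add(-1, Mul(-1, -5)))) = Add(r, Mul(Mul(2, r), Add(-1, 5))) = Add(r, Mul(Mul(2, r), 4)) = Add(r, Mul(8, r)) = Mul(9, r))
Mul(Add(-1641101, Add(Mul(Function('H')(Function('Y')(1)), 339), -666)), Add(-841047, -10434)) = Mul(Add(-1641101, Add(Mul(Mul(9, 6), 339), -666)), Add(-841047, -10434)) = Mul(Add(-1641101, Add(Mul(54, 339), -666)), -851481) = Mul(Add(-1641101, Add(18306, -666)), -851481) = Mul(Add(-1641101, 17640), -851481) = Mul(-1623461, -851481) = 1382346195741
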